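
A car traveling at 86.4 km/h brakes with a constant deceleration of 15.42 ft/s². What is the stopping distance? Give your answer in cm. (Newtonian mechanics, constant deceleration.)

v₀ = 86.4 km/h × 0.2777777777777778 = 24.0 m/s
a = 15.42 ft/s² × 0.3048 = 4.70002 m/s²
d = v₀² / (2a) = 24.0² / (2 × 4.70002) = 576.0 / 9.40004 = 61.2763 m
d = 61.2763 m / 0.01 = 6128 cm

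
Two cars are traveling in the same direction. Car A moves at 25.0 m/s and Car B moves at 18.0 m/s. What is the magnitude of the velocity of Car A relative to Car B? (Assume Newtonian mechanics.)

v_rel = |v_A - v_B| = |25.0 - 18.0| = 7.0 m/s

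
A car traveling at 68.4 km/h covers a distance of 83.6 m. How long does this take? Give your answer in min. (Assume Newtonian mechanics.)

v = 68.4 km/h × 0.2777777777777778 = 19.0 m/s
t = d / v = 83.6 / 19.0 = 4.4 s
t = 4.4 s / 60.0 = 0.07333 min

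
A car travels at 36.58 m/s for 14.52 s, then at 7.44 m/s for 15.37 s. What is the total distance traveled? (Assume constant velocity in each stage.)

d₁ = v₁t₁ = 36.58 × 14.52 = 531.1416 m
d₂ = v₂t₂ = 7.44 × 15.37 = 114.3528 m
d_total = 531.1416 + 114.3528 = 645.49 m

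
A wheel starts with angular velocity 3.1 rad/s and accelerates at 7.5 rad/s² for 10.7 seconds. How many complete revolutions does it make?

θ = ω₀t + ½αt² = 3.1×10.7 + ½×7.5×10.7² = 462.5075 rad
Total revolutions = θ/(2π) = 462.5075/(2π) = 73.61
Complete revolutions = ⌊73.61⌋ = 73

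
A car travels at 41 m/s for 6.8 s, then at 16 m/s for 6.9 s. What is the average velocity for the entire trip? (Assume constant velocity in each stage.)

d₁ = v₁t₁ = 41 × 6.8 = 278.8 m
d₂ = v₂t₂ = 16 × 6.9 = 110.4 m
d_total = 389.2 m, t_total = 13.7 s
v_avg = d_total/t_total = 389.2/13.7 = 28.41 m/s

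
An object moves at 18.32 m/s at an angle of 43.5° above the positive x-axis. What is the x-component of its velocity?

vₓ = v cos(θ) = 18.32 × cos(43.5°) = 13.29 m/s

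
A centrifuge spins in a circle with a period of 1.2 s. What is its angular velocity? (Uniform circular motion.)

ω = 2π/T = 2π/1.2 = 5.236 rad/s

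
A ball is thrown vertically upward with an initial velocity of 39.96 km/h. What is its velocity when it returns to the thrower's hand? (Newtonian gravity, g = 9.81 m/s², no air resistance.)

By conservation of energy (no air resistance), the ball returns to the throw height with the same speed as launch, but directed downward.
|v_ground| = v₀ = 39.96 km/h
v_ground = 39.96 km/h (downward)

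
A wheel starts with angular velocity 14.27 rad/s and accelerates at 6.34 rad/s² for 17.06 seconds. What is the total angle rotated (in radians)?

θ = ω₀t + ½αt² = 14.27×17.06 + ½×6.34×17.06² = 1166.05 rad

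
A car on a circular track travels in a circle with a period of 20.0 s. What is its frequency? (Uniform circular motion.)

f = 1/T = 1/20.0 = 0.05 Hz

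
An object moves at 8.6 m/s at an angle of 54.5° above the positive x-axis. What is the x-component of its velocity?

vₓ = v cos(θ) = 8.6 × cos(54.5°) = 4.99 m/s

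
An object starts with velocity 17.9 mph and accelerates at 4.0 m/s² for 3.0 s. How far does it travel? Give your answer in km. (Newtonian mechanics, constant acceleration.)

v₀ = 17.9 mph × 0.44704 = 8.00202 m/s
d = v₀ × t + ½ × a × t² = 8.00202 × 3.0 + 0.5 × 4.0 × 3.0² = 42.0061 m
d = 42.0061 m / 1000.0 = 0.04201 km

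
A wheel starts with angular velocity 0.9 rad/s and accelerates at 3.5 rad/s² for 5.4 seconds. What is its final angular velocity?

ω = ω₀ + αt = 0.9 + 3.5 × 5.4 = 19.8 rad/s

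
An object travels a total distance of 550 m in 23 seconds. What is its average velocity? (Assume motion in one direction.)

v_avg = Δd / Δt = 550 / 23 = 23.91 m/s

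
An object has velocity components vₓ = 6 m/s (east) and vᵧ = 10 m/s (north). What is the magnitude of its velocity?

|v| = √(vₓ² + vᵧ²) = √(6² + 10²) = √(136) = 11.66 m/s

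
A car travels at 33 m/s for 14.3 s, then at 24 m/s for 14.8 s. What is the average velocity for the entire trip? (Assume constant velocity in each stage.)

d₁ = v₁t₁ = 33 × 14.3 = 471.9 m
d₂ = v₂t₂ = 24 × 14.8 = 355.2 m
d_total = 827.1 m, t_total = 29.1 s
v_avg = d_total/t_total = 827.1/29.1 = 28.42 m/s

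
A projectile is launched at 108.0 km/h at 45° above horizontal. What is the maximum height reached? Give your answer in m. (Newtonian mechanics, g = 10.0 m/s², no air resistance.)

v₀ = 108.0 km/h × 0.2777777777777778 = 30.0 m/s
H = v₀² × sin²(θ) / (2g) = 30.0² × sin(45°)² / (2 × 10.0) = 900.0 × 0.5 / 20.0 = 22.5 m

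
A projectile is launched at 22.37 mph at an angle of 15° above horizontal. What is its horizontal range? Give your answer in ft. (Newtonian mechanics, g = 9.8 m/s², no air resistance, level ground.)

v₀ = 22.37 mph × 0.44704 = 10.0003 m/s
R = v₀² × sin(2θ) / g = 10.0003² × sin(2 × 15°) / 9.8 = 100.006 × 0.5 / 9.8 = 5.10235 m
R = 5.10235 m / 0.3048 = 16.74 ft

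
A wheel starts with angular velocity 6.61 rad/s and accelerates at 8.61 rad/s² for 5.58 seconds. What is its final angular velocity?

ω = ω₀ + αt = 6.61 + 8.61 × 5.58 = 54.65 rad/s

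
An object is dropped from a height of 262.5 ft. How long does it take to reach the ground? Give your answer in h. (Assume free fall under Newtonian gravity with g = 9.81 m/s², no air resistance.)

h = 262.5 ft × 0.3048 = 80.01 m
t = √(2h/g) = √(2 × 80.01 / 9.81) = 4.0388 s
t = 4.0388 s / 3600.0 = 0.001122 h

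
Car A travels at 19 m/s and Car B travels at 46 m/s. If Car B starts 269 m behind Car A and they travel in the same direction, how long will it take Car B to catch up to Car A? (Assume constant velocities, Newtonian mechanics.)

Relative speed: v_rel = 46 - 19 = 27 m/s
Time to catch: t = d₀/v_rel = 269/27 = 9.96 s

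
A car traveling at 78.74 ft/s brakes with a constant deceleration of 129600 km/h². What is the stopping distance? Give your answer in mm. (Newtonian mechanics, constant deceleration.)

v₀ = 78.74 ft/s × 0.3048 = 24.0 m/s
a = 129600 km/h² × 7.716049382716049e-05 = 10.0 m/s²
d = v₀² / (2a) = 24.0² / (2 × 10.0) = 576.0 / 20.0 = 28.8 m
d = 28.8 m / 0.001 = 28800 mm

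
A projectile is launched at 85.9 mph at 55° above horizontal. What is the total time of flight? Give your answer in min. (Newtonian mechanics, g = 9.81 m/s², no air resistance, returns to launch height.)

v₀ = 85.9 mph × 0.44704 = 38.4007 m/s
T = 2 × v₀ × sin(θ) / g = 2 × 38.4007 × sin(55°) / 9.81 = 2 × 38.4007 × 0.819152 / 9.81 = 6.41305 s
T = 6.41305 s / 60.0 = 0.1069 min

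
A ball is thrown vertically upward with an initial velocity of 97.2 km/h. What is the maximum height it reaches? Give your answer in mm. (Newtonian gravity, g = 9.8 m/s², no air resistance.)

v₀ = 97.2 km/h × 0.2777777777777778 = 27.0 m/s
h_max = v₀² / (2g) = 27.0² / (2 × 9.8) = 729.0 / 19.6 = 37.1939 m
h_max = 37.1939 m / 0.001 = 37190 mm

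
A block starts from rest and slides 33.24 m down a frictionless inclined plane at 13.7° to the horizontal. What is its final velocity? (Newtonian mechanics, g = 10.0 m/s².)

a = g sin(θ) = 10.0 × sin(13.7°) = 2.3684 m/s²
v = √(2ad) = √(2 × 2.3684 × 33.24) = 12.55 m/s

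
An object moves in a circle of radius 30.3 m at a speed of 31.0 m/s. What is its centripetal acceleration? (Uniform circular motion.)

a_c = v²/r = 31.0²/30.3 = 961.0/30.3 = 31.72 m/s²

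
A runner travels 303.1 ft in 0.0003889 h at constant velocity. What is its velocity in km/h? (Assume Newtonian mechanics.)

d = 303.1 ft × 0.3048 = 92.3849 m
t = 0.0003889 h × 3600.0 = 1.40004 s
v = d / t = 92.3849 / 1.40004 = 65.9873 m/s
v = 65.9873 m/s / 0.2777777777777778 = 237.6 km/h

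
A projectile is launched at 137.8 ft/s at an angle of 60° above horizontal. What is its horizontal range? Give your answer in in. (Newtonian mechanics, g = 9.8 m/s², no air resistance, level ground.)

v₀ = 137.8 ft/s × 0.3048 = 42.0014 m/s
R = v₀² × sin(2θ) / g = 42.0014² × sin(2 × 60°) / 9.8 = 1764.12 × 0.866025 / 9.8 = 155.895 m
R = 155.895 m / 0.0254 = 6138 in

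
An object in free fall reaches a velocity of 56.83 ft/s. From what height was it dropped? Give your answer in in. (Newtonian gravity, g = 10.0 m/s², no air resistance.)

v = 56.83 ft/s × 0.3048 = 17.3218 m/s
h = v² / (2g) = 17.3218² / (2 × 10.0) = 15.0022 m
h = 15.0022 m / 0.0254 = 590.6 in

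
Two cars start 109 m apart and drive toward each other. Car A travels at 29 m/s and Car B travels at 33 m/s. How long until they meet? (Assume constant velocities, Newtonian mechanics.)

Combined speed: v_combined = 29 + 33 = 62 m/s
Time to meet: t = d/v_combined = 109/62 = 1.76 s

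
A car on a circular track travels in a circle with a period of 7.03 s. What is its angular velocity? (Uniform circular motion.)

ω = 2π/T = 2π/7.03 = 0.8938 rad/s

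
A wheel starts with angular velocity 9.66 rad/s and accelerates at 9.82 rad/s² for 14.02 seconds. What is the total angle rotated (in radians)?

θ = ω₀t + ½αt² = 9.66×14.02 + ½×9.82×14.02² = 1100.54 rad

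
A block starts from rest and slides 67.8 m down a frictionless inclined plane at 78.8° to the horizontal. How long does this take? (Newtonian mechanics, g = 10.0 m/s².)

a = g sin(θ) = 10.0 × sin(78.8°) = 9.8096 m/s²
t = √(2d/a) = √(2 × 67.8 / 9.8096) = 3.72 s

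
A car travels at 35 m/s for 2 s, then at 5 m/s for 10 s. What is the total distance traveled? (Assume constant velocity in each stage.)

d₁ = v₁t₁ = 35 × 2 = 70 m
d₂ = v₂t₂ = 5 × 10 = 50 m
d_total = 70 + 50 = 120 m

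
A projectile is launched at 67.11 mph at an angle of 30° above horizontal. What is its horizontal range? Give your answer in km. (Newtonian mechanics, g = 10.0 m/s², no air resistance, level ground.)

v₀ = 67.11 mph × 0.44704 = 30.0009 m/s
R = v₀² × sin(2θ) / g = 30.0009² × sin(2 × 30°) / 10.0 = 900.054 × 0.866025 / 10.0 = 77.9469 m
R = 77.9469 m / 1000.0 = 0.07795 km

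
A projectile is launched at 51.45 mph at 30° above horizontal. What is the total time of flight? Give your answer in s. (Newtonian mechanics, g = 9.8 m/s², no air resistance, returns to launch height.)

v₀ = 51.45 mph × 0.44704 = 23.0002 m/s
T = 2 × v₀ × sin(θ) / g = 2 × 23.0002 × sin(30°) / 9.8 = 2 × 23.0002 × 0.5 / 9.8 = 2.347 s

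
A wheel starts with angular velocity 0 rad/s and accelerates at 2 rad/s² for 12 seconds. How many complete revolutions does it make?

θ = ω₀t + ½αt² = 0×12 + ½×2×12² = 144.0 rad
Total revolutions = θ/(2π) = 144.0/(2π) = 22.92
Complete revolutions = ⌊22.92⌋ = 22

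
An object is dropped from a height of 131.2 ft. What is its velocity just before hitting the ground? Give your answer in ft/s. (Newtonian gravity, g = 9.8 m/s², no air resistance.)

h = 131.2 ft × 0.3048 = 39.9898 m
v = √(2gh) = √(2 × 9.8 × 39.9898) = 27.9964 m/s
v = 27.9964 m/s / 0.3048 = 91.85 ft/s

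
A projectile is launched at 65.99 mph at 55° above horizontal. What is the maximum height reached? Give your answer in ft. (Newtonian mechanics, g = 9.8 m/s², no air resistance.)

v₀ = 65.99 mph × 0.44704 = 29.5002 m/s
H = v₀² × sin²(θ) / (2g) = 29.5002² × sin(55°)² / (2 × 9.8) = 870.262 × 0.67101 / 19.6 = 29.7936 m
H = 29.7936 m / 0.3048 = 97.75 ft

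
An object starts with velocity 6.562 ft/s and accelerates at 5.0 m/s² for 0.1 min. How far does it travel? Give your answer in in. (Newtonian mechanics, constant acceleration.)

v₀ = 6.562 ft/s × 0.3048 = 2.0001 m/s
t = 0.1 min × 60.0 = 6.0 s
d = v₀ × t + ½ × a × t² = 2.0001 × 6.0 + 0.5 × 5.0 × 6.0² = 102.001 m
d = 102.001 m / 0.0254 = 4016 in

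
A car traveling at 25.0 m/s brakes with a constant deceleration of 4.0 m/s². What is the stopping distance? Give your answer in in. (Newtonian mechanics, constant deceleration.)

d = v₀² / (2a) = 25.0² / (2 × 4.0) = 625.0 / 8.0 = 78.125 m
d = 78.125 m / 0.0254 = 3076 in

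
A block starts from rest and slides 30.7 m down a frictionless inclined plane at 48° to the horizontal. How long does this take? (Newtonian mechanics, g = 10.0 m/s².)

a = g sin(θ) = 10.0 × sin(48°) = 7.4314 m/s²
t = √(2d/a) = √(2 × 30.7 / 7.4314) = 2.87 s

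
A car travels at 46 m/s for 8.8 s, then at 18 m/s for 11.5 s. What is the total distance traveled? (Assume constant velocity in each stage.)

d₁ = v₁t₁ = 46 × 8.8 = 404.8 m
d₂ = v₂t₂ = 18 × 11.5 = 207.0 m
d_total = 404.8 + 207.0 = 611.8 m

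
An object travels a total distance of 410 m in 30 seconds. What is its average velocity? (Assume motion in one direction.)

v_avg = Δd / Δt = 410 / 30 = 13.67 m/s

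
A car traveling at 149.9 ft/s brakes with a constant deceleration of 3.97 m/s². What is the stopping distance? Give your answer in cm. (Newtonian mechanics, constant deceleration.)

v₀ = 149.9 ft/s × 0.3048 = 45.6895 m/s
d = v₀² / (2a) = 45.6895² / (2 × 3.97) = 2087.53 / 7.94 = 262.913 m
d = 262.913 m / 0.01 = 26290 cm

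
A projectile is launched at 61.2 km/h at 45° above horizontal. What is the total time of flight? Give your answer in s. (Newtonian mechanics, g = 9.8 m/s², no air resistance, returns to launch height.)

v₀ = 61.2 km/h × 0.2777777777777778 = 17.0 m/s
T = 2 × v₀ × sin(θ) / g = 2 × 17.0 × sin(45°) / 9.8 = 2 × 17.0 × 0.707107 / 9.8 = 2.453 s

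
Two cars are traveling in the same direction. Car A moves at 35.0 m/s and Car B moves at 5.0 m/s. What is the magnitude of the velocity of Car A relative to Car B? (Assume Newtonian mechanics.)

v_rel = |v_A - v_B| = |35.0 - 5.0| = 30.0 m/s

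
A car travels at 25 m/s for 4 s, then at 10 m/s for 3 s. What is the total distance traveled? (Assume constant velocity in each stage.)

d₁ = v₁t₁ = 25 × 4 = 100 m
d₂ = v₂t₂ = 10 × 3 = 30 m
d_total = 100 + 30 = 130 m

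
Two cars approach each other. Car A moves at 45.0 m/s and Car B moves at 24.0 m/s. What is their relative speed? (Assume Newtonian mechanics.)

v_rel = v_A + v_B = 45.0 + 24.0 = 69.0 m/s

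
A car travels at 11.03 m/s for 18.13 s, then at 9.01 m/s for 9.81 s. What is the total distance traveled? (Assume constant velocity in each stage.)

d₁ = v₁t₁ = 11.03 × 18.13 = 199.9739 m
d₂ = v₂t₂ = 9.01 × 9.81 = 88.3881 m
d_total = 199.9739 + 88.3881 = 288.36 m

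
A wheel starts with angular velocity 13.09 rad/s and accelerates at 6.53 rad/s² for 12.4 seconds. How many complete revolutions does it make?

θ = ω₀t + ½αt² = 13.09×12.4 + ½×6.53×12.4² = 664.3424 rad
Total revolutions = θ/(2π) = 664.3424/(2π) = 105.73
Complete revolutions = ⌊105.73⌋ = 105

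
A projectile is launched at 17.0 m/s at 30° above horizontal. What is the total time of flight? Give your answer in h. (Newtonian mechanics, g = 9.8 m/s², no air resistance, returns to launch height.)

T = 2 × v₀ × sin(θ) / g = 2 × 17.0 × sin(30°) / 9.8 = 2 × 17.0 × 0.5 / 9.8 = 1.73469 s
T = 1.73469 s / 3600.0 = 0.0004819 h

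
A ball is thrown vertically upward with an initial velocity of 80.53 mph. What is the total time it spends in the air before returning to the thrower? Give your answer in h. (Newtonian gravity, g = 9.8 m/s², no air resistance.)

v₀ = 80.53 mph × 0.44704 = 36.0001 m/s
t_total = 2 × v₀ / g = 2 × 36.0001 / 9.8 = 7.34696 s
t_total = 7.34696 s / 3600.0 = 0.002041 h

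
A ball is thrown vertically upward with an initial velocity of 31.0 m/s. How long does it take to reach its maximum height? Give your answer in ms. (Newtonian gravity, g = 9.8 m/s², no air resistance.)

t_up = v₀ / g = 31.0 / 9.8 = 3.16327 s
t_up = 3.16327 s / 0.001 = 3163 ms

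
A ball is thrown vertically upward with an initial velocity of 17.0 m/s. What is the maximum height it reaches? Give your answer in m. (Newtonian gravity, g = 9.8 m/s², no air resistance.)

h_max = v₀² / (2g) = 17.0² / (2 × 9.8) = 289.0 / 19.6 = 14.74 m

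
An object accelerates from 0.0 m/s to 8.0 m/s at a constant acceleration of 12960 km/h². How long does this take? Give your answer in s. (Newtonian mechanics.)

a = 12960 km/h² × 7.716049382716049e-05 = 1.0 m/s²
t = (v - v₀) / a = (8.0 - 0.0) / 1.0 = 8.0 s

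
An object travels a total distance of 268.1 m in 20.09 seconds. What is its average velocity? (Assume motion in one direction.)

v_avg = Δd / Δt = 268.1 / 20.09 = 13.34 m/s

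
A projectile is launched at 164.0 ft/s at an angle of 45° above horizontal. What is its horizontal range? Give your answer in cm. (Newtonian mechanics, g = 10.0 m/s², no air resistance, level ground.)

v₀ = 164.0 ft/s × 0.3048 = 49.9872 m/s
R = v₀² × sin(2θ) / g = 49.9872² × sin(2 × 45°) / 10.0 = 2498.72 × 1.0 / 10.0 = 249.872 m
R = 249.872 m / 0.01 = 24990 cm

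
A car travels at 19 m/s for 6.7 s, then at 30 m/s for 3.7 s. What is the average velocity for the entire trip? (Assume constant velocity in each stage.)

d₁ = v₁t₁ = 19 × 6.7 = 127.3 m
d₂ = v₂t₂ = 30 × 3.7 = 111.0 m
d_total = 238.3 m, t_total = 10.4 s
v_avg = d_total/t_total = 238.3/10.4 = 22.91 m/s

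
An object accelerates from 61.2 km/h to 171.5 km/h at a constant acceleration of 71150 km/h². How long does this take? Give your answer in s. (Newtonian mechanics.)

v₀ = 61.2 km/h × 0.2777777777777778 = 17.0 m/s
v = 171.5 km/h × 0.2777777777777778 = 47.6389 m/s
a = 71150 km/h² × 7.716049382716049e-05 = 5.48997 m/s²
t = (v - v₀) / a = (47.6389 - 17.0) / 5.48997 = 5.581 s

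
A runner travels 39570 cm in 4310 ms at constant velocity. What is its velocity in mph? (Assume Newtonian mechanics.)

d = 39570 cm × 0.01 = 395.7 m
t = 4310 ms × 0.001 = 4.31 s
v = d / t = 395.7 / 4.31 = 91.8097 m/s
v = 91.8097 m/s / 0.44704 = 205.4 mph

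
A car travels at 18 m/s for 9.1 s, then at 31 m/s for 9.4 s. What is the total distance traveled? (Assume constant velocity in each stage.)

d₁ = v₁t₁ = 18 × 9.1 = 163.8 m
d₂ = v₂t₂ = 31 × 9.4 = 291.4 m
d_total = 163.8 + 291.4 = 455.2 m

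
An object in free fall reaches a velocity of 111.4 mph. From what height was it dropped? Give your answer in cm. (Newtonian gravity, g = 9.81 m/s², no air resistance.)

v = 111.4 mph × 0.44704 = 49.8003 m/s
h = v² / (2g) = 49.8003² / (2 × 9.81) = 126.405 m
h = 126.405 m / 0.01 = 12640 cm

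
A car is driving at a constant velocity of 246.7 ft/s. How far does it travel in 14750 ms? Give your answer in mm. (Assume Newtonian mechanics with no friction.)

v = 246.7 ft/s × 0.3048 = 75.1942 m/s
t = 14750 ms × 0.001 = 14.75 s
d = v × t = 75.1942 × 14.75 = 1109.11 m
d = 1109.11 m / 0.001 = 1109000 mm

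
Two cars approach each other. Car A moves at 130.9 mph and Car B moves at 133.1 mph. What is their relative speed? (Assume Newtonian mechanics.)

v_rel = v_A + v_B = 130.9 + 133.1 = 264.0 mph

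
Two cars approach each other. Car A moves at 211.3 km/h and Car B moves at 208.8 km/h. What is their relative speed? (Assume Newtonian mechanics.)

v_rel = v_A + v_B = 211.3 + 208.8 = 420.1 km/h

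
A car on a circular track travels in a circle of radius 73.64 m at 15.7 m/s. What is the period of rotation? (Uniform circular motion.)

T = 2πr/v = 2π×73.64/15.7 = 29.47 s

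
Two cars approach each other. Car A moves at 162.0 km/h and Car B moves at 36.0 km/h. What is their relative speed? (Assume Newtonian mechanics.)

v_rel = v_A + v_B = 162.0 + 36.0 = 198.0 km/h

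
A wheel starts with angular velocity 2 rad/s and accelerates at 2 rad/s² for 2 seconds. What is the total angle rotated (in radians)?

θ = ω₀t + ½αt² = 2×2 + ½×2×2² = 8.0 rad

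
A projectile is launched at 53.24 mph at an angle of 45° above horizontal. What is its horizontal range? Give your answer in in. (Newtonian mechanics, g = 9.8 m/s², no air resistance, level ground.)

v₀ = 53.24 mph × 0.44704 = 23.8004 m/s
R = v₀² × sin(2θ) / g = 23.8004² × sin(2 × 45°) / 9.8 = 566.459 × 1.0 / 9.8 = 57.8019 m
R = 57.8019 m / 0.0254 = 2276 in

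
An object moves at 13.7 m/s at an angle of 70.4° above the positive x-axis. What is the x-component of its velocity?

vₓ = v cos(θ) = 13.7 × cos(70.4°) = 4.6 m/s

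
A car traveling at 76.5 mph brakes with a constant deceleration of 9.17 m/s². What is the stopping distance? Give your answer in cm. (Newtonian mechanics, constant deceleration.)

v₀ = 76.5 mph × 0.44704 = 34.1986 m/s
d = v₀² / (2a) = 34.1986² / (2 × 9.17) = 1169.54 / 18.34 = 63.7699 m
d = 63.7699 m / 0.01 = 6377 cm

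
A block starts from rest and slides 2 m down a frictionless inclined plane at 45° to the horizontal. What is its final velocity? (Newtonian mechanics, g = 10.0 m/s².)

a = g sin(θ) = 10.0 × sin(45°) = 7.0711 m/s²
v = √(2ad) = √(2 × 7.0711 × 2) = 5.32 m/s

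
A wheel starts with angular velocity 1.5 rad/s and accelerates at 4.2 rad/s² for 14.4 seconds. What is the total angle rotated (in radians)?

θ = ω₀t + ½αt² = 1.5×14.4 + ½×4.2×14.4² = 457.06 rad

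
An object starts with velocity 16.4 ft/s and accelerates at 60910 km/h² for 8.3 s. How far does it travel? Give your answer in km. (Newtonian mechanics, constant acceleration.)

v₀ = 16.4 ft/s × 0.3048 = 4.99872 m/s
a = 60910 km/h² × 7.716049382716049e-05 = 4.69985 m/s²
d = v₀ × t + ½ × a × t² = 4.99872 × 8.3 + 0.5 × 4.69985 × 8.3² = 203.376 m
d = 203.376 m / 1000.0 = 0.2034 km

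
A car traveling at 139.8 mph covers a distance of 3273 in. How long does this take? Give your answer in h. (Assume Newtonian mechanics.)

d = 3273 in × 0.0254 = 83.1342 m
v = 139.8 mph × 0.44704 = 62.4962 m/s
t = d / v = 83.1342 / 62.4962 = 1.33023 s
t = 1.33023 s / 3600.0 = 0.0003695 h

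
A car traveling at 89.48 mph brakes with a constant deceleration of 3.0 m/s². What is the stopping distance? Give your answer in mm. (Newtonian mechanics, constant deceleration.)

v₀ = 89.48 mph × 0.44704 = 40.0011 m/s
d = v₀² / (2a) = 40.0011² / (2 × 3.0) = 1600.09 / 6.0 = 266.682 m
d = 266.682 m / 0.001 = 266700 mm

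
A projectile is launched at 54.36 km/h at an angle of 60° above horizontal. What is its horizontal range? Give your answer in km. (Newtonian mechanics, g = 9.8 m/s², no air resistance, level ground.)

v₀ = 54.36 km/h × 0.2777777777777778 = 15.1 m/s
R = v₀² × sin(2θ) / g = 15.1² × sin(2 × 60°) / 9.8 = 228.01 × 0.866025 / 9.8 = 20.1492 m
R = 20.1492 m / 1000.0 = 0.02015 km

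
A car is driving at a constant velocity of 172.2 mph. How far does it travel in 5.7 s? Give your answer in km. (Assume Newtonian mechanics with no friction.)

v = 172.2 mph × 0.44704 = 76.9803 m/s
d = v × t = 76.9803 × 5.7 = 438.788 m
d = 438.788 m / 1000.0 = 0.4388 km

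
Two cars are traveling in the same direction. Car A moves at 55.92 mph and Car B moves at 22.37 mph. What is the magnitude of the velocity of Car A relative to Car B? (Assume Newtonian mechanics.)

v_rel = |v_A - v_B| = |55.92 - 22.37| = 33.55 mph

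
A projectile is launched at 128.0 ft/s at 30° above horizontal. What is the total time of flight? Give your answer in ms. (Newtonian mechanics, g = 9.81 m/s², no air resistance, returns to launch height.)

v₀ = 128.0 ft/s × 0.3048 = 39.0144 m/s
T = 2 × v₀ × sin(θ) / g = 2 × 39.0144 × sin(30°) / 9.81 = 2 × 39.0144 × 0.5 / 9.81 = 3.977 s
T = 3.977 s / 0.001 = 3977 ms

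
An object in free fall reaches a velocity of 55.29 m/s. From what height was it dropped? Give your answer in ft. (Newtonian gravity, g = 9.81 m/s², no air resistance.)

h = v² / (2g) = 55.29² / (2 × 9.81) = 155.81 m
h = 155.81 m / 0.3048 = 511.2 ft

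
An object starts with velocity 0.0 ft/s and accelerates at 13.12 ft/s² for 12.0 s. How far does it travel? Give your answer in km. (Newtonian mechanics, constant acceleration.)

v₀ = 0.0 ft/s × 0.3048 = 0.0 m/s
a = 13.12 ft/s² × 0.3048 = 3.99898 m/s²
d = v₀ × t + ½ × a × t² = 0.0 × 12.0 + 0.5 × 3.99898 × 12.0² = 287.927 m
d = 287.927 m / 1000.0 = 0.2879 km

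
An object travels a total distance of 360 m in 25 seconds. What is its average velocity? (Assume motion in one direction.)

v_avg = Δd / Δt = 360 / 25 = 14.4 m/s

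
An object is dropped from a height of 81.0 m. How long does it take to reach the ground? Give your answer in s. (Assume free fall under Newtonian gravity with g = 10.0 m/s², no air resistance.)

t = √(2h/g) = √(2 × 81.0 / 10.0) = 4.025 s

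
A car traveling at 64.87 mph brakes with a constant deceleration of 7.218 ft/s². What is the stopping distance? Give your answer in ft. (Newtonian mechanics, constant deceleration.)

v₀ = 64.87 mph × 0.44704 = 28.9995 m/s
a = 7.218 ft/s² × 0.3048 = 2.20005 m/s²
d = v₀² / (2a) = 28.9995² / (2 × 2.20005) = 840.971 / 4.4001 = 191.125 m
d = 191.125 m / 0.3048 = 627.1 ft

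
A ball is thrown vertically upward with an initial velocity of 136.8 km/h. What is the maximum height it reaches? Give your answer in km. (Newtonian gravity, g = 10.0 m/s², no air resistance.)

v₀ = 136.8 km/h × 0.2777777777777778 = 38.0 m/s
h_max = v₀² / (2g) = 38.0² / (2 × 10.0) = 1444.0 / 20.0 = 72.2 m
h_max = 72.2 m / 1000.0 = 0.0722 km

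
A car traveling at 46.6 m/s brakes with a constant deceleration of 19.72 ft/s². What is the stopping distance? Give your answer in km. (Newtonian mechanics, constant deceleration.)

a = 19.72 ft/s² × 0.3048 = 6.01066 m/s²
d = v₀² / (2a) = 46.6² / (2 × 6.01066) = 2171.56 / 12.0213 = 180.643 m
d = 180.643 m / 1000.0 = 0.1806 km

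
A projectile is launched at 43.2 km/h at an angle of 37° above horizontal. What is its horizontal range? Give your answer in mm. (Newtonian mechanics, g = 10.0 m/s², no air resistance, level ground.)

v₀ = 43.2 km/h × 0.2777777777777778 = 12.0 m/s
R = v₀² × sin(2θ) / g = 12.0² × sin(2 × 37°) / 10.0 = 144.0 × 0.961262 / 10.0 = 13.8422 m
R = 13.8422 m / 0.001 = 13840 mm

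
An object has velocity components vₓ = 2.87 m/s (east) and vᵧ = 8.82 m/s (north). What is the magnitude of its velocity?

|v| = √(vₓ² + vᵧ²) = √(2.87² + 8.82²) = √(86.0293) = 9.28 m/s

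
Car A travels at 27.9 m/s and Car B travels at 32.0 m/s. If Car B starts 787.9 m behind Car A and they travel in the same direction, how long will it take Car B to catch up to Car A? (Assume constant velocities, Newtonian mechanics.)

Relative speed: v_rel = 32.0 - 27.9 = 4.1 m/s
Time to catch: t = d₀/v_rel = 787.9/4.1 = 192.17 s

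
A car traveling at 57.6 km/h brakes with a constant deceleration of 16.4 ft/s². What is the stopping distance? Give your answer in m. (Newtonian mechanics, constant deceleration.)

v₀ = 57.6 km/h × 0.2777777777777778 = 16.0 m/s
a = 16.4 ft/s² × 0.3048 = 4.99872 m/s²
d = v₀² / (2a) = 16.0² / (2 × 4.99872) = 256.0 / 9.99744 = 25.61 m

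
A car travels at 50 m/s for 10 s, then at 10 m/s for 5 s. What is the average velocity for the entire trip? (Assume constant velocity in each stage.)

d₁ = v₁t₁ = 50 × 10 = 500 m
d₂ = v₂t₂ = 10 × 5 = 50 m
d_total = 550 m, t_total = 15 s
v_avg = d_total/t_total = 550/15 = 36.67 m/s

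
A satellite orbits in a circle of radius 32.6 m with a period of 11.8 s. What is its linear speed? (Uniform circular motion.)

v = 2πr/T = 2π×32.6/11.8 = 17.36 m/s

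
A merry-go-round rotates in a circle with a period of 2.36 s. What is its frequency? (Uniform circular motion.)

f = 1/T = 1/2.36 = 0.4237 Hz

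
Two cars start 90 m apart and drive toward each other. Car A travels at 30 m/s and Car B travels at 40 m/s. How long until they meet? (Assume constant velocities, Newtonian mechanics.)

Combined speed: v_combined = 30 + 40 = 70 m/s
Time to meet: t = d/v_combined = 90/70 = 1.29 s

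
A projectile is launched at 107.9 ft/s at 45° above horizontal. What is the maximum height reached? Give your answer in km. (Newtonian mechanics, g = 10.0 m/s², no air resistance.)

v₀ = 107.9 ft/s × 0.3048 = 32.8879 m/s
H = v₀² × sin²(θ) / (2g) = 32.8879² × sin(45°)² / (2 × 10.0) = 1081.61 × 0.5 / 20.0 = 27.0402 m
H = 27.0402 m / 1000.0 = 0.02704 km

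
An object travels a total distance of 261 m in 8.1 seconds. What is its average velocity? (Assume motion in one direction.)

v_avg = Δd / Δt = 261 / 8.1 = 32.22 m/s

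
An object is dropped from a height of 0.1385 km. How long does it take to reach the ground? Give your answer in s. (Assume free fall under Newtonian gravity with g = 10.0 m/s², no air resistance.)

h = 0.1385 km × 1000.0 = 138.5 m
t = √(2h/g) = √(2 × 138.5 / 10.0) = 5.263 s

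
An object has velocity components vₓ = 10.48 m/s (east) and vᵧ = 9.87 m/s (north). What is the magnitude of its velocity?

|v| = √(vₓ² + vᵧ²) = √(10.48² + 9.87²) = √(207.2473) = 14.4 m/s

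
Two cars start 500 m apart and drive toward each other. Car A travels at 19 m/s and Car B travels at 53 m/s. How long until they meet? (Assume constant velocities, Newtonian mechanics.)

Combined speed: v_combined = 19 + 53 = 72 m/s
Time to meet: t = d/v_combined = 500/72 = 6.94 s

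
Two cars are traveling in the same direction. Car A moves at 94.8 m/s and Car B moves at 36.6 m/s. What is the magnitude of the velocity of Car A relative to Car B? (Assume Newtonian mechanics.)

v_rel = |v_A - v_B| = |94.8 - 36.6| = 58.2 m/s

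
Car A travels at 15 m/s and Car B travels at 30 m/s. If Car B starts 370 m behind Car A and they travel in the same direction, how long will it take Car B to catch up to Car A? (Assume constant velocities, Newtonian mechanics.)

Relative speed: v_rel = 30 - 15 = 15 m/s
Time to catch: t = d₀/v_rel = 370/15 = 24.67 s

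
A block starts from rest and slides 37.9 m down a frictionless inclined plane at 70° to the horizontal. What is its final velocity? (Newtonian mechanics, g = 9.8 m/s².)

a = g sin(θ) = 9.8 × sin(70°) = 9.209 m/s²
v = √(2ad) = √(2 × 9.209 × 37.9) = 26.42 m/s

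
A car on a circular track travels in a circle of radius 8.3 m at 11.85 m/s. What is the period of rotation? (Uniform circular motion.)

T = 2πr/v = 2π×8.3/11.85 = 4.4 s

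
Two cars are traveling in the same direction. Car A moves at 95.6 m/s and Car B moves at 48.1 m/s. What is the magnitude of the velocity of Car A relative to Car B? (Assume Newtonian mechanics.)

v_rel = |v_A - v_B| = |95.6 - 48.1| = 47.5 m/s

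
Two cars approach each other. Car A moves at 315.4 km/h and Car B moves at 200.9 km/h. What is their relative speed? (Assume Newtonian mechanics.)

v_rel = v_A + v_B = 315.4 + 200.9 = 516.3 km/h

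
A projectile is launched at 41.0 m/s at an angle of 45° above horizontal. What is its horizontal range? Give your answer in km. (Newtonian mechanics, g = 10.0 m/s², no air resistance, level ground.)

R = v₀² × sin(2θ) / g = 41.0² × sin(2 × 45°) / 10.0 = 1681.0 × 1.0 / 10.0 = 168.1 m
R = 168.1 m / 1000.0 = 0.1681 km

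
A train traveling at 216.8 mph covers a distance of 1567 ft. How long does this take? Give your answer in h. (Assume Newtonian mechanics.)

d = 1567 ft × 0.3048 = 477.622 m
v = 216.8 mph × 0.44704 = 96.9183 m/s
t = d / v = 477.622 / 96.9183 = 4.92809 s
t = 4.92809 s / 3600.0 = 0.001369 h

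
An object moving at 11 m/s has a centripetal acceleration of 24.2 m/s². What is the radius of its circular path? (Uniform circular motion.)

r = v²/a_c = 11²/24.2 = 5.0 m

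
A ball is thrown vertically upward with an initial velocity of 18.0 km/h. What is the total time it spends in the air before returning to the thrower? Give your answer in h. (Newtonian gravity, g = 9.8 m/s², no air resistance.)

v₀ = 18.0 km/h × 0.2777777777777778 = 5.0 m/s
t_total = 2 × v₀ / g = 2 × 5.0 / 9.8 = 1.02041 s
t_total = 1.02041 s / 3600.0 = 0.0002834 h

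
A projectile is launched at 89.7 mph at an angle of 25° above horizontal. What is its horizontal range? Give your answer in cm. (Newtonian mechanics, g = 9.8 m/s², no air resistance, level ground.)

v₀ = 89.7 mph × 0.44704 = 40.0995 m/s
R = v₀² × sin(2θ) / g = 40.0995² × sin(2 × 25°) / 9.8 = 1607.97 × 0.766044 / 9.8 = 125.691 m
R = 125.691 m / 0.01 = 12570 cm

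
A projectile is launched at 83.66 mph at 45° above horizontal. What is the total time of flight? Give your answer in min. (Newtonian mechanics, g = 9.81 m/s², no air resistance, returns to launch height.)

v₀ = 83.66 mph × 0.44704 = 37.3994 m/s
T = 2 × v₀ × sin(θ) / g = 2 × 37.3994 × sin(45°) / 9.81 = 2 × 37.3994 × 0.707107 / 9.81 = 5.39151 s
T = 5.39151 s / 60.0 = 0.08986 min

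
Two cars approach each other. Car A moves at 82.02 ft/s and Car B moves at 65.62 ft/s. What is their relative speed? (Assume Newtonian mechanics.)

v_rel = v_A + v_B = 82.02 + 65.62 = 147.64 ft/s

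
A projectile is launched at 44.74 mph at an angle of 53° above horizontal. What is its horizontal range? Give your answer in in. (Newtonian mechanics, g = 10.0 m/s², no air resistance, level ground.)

v₀ = 44.74 mph × 0.44704 = 20.0006 m/s
R = v₀² × sin(2θ) / g = 20.0006² × sin(2 × 53°) / 10.0 = 400.024 × 0.961262 / 10.0 = 38.4528 m
R = 38.4528 m / 0.0254 = 1514 in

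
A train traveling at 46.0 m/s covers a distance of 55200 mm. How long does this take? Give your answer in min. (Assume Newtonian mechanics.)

d = 55200 mm × 0.001 = 55.2 m
t = d / v = 55.2 / 46.0 = 1.2 s
t = 1.2 s / 60.0 = 0.02 min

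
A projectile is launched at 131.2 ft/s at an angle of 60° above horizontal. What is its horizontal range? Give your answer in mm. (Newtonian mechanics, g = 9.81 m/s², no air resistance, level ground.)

v₀ = 131.2 ft/s × 0.3048 = 39.9898 m/s
R = v₀² × sin(2θ) / g = 39.9898² × sin(2 × 60°) / 9.81 = 1599.18 × 0.866025 / 9.81 = 141.175 m
R = 141.175 m / 0.001 = 141200 mm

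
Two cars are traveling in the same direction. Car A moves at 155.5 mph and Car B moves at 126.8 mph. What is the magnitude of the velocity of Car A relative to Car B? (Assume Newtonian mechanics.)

v_rel = |v_A - v_B| = |155.5 - 126.8| = 28.7 mph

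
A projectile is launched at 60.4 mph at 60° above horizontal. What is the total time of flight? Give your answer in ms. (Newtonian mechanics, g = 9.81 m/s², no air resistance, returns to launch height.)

v₀ = 60.4 mph × 0.44704 = 27.0012 m/s
T = 2 × v₀ × sin(θ) / g = 2 × 27.0012 × sin(60°) / 9.81 = 2 × 27.0012 × 0.866025 / 9.81 = 4.76732 s
T = 4.76732 s / 0.001 = 4767 ms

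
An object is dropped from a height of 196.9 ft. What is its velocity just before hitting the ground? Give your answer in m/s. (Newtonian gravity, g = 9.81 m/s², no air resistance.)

h = 196.9 ft × 0.3048 = 60.0151 m
v = √(2gh) = √(2 × 9.81 × 60.0151) = 34.31 m/s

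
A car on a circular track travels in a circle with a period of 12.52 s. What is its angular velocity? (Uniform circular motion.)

ω = 2π/T = 2π/12.52 = 0.5019 rad/s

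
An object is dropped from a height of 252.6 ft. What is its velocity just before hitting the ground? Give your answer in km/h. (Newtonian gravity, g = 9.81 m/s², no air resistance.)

h = 252.6 ft × 0.3048 = 76.9925 m
v = √(2gh) = √(2 × 9.81 × 76.9925) = 38.8663 m/s
v = 38.8663 m/s / 0.2777777777777778 = 139.9 km/h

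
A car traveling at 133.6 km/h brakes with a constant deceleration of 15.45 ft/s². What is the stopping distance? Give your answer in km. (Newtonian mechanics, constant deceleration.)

v₀ = 133.6 km/h × 0.2777777777777778 = 37.1111 m/s
a = 15.45 ft/s² × 0.3048 = 4.70916 m/s²
d = v₀² / (2a) = 37.1111² / (2 × 4.70916) = 1377.23 / 9.41832 = 146.229 m
d = 146.229 m / 1000.0 = 0.1462 km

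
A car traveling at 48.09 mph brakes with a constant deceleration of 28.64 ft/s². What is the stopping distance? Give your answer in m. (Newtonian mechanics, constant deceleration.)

v₀ = 48.09 mph × 0.44704 = 21.4982 m/s
a = 28.64 ft/s² × 0.3048 = 8.72947 m/s²
d = v₀² / (2a) = 21.4982² / (2 × 8.72947) = 462.173 / 17.4589 = 26.47 m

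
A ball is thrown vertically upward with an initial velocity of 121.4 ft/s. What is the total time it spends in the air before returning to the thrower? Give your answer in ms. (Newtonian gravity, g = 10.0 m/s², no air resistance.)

v₀ = 121.4 ft/s × 0.3048 = 37.0027 m/s
t_total = 2 × v₀ / g = 2 × 37.0027 / 10.0 = 7.40054 s
t_total = 7.40054 s / 0.001 = 7401 ms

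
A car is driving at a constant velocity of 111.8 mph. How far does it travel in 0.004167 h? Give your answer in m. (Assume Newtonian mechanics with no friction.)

v = 111.8 mph × 0.44704 = 49.9791 m/s
t = 0.004167 h × 3600.0 = 15.0012 s
d = v × t = 49.9791 × 15.0012 = 749.7 m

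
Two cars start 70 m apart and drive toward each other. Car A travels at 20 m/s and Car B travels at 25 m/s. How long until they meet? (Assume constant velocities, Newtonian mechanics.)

Combined speed: v_combined = 20 + 25 = 45 m/s
Time to meet: t = d/v_combined = 70/45 = 1.56 s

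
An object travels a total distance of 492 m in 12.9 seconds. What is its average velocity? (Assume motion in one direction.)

v_avg = Δd / Δt = 492 / 12.9 = 38.14 m/s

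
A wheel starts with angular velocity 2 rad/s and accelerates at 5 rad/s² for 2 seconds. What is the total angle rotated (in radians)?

θ = ω₀t + ½αt² = 2×2 + ½×5×2² = 14.0 rad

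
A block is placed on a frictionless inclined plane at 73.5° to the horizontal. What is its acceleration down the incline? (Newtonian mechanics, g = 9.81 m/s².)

a = g sin(θ) = 9.81 × sin(73.5°) = 9.81 × 0.9588 = 9.41 m/s²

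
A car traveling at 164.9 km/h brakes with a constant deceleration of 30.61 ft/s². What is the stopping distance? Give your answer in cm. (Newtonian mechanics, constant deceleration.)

v₀ = 164.9 km/h × 0.2777777777777778 = 45.8056 m/s
a = 30.61 ft/s² × 0.3048 = 9.32993 m/s²
d = v₀² / (2a) = 45.8056² / (2 × 9.32993) = 2098.15 / 18.6599 = 112.442 m
d = 112.442 m / 0.01 = 11240 cm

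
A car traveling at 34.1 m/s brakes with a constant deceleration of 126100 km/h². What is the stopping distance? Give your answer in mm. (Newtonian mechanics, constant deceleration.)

a = 126100 km/h² × 7.716049382716049e-05 = 9.72994 m/s²
d = v₀² / (2a) = 34.1² / (2 × 9.72994) = 1162.81 / 19.4599 = 59.7542 m
d = 59.7542 m / 0.001 = 59750 mm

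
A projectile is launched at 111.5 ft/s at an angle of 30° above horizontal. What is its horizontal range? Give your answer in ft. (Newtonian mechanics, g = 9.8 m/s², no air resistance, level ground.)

v₀ = 111.5 ft/s × 0.3048 = 33.9852 m/s
R = v₀² × sin(2θ) / g = 33.9852² × sin(2 × 30°) / 9.8 = 1154.99 × 0.866025 / 9.8 = 102.066 m
R = 102.066 m / 0.3048 = 334.9 ft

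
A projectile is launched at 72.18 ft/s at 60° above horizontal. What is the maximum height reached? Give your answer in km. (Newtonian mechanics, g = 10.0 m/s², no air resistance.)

v₀ = 72.18 ft/s × 0.3048 = 22.0005 m/s
H = v₀² × sin²(θ) / (2g) = 22.0005² × sin(60°)² / (2 × 10.0) = 484.022 × 0.75 / 20.0 = 18.1508 m
H = 18.1508 m / 1000.0 = 0.01815 km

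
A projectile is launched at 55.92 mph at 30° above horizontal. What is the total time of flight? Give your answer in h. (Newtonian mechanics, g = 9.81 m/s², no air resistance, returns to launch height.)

v₀ = 55.92 mph × 0.44704 = 24.9985 m/s
T = 2 × v₀ × sin(θ) / g = 2 × 24.9985 × sin(30°) / 9.81 = 2 × 24.9985 × 0.5 / 9.81 = 2.54827 s
T = 2.54827 s / 3600.0 = 0.0007079 h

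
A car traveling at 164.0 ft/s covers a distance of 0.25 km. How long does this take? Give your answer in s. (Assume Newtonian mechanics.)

d = 0.25 km × 1000.0 = 250.0 m
v = 164.0 ft/s × 0.3048 = 49.9872 m/s
t = d / v = 250.0 / 49.9872 = 5.001 s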